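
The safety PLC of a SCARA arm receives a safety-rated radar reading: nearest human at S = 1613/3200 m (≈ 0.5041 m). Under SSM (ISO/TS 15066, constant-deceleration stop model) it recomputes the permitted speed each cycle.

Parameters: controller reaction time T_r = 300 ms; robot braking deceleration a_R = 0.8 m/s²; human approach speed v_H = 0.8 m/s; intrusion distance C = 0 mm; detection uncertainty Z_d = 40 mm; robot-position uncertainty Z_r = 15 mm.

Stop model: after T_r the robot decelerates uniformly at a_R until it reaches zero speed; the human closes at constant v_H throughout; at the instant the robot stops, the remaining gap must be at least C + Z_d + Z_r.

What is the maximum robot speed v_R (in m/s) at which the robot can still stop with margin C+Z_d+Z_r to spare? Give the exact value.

at the boundary: (5/8)·v² + (13/10)·v + (-669/3200) = 0
  disc = (13/10)² − 4·(5/8)·(-669/3200) = 14161/6400 ; √disc = 119/80
  v_R = (−(13/10) + 119/80) / (2·(5/8)) = 3/20 m/s
check:
T_s = v_R/a_R = (3/20)/(4/5) = 0.1875 s
robot in T_r: 0.1500·0.3000 = 0.0450 m
robot covers 0.1500·0.1875 − ½·0.8000·0.1875² = 0.0141 m while stopping
person approaches 0.8000·(0.3000+0.1875) = 0.3900 m
C+Z_d+Z_r = 0.0000+0.0400+0.0150 = 0.0550 m
sum ≈ 0.0450+0.0141+0.3900+0.0550 ≈ 0.5041 m = S ✓

v_R_max = 3/20 m/s = 0.1500 m/s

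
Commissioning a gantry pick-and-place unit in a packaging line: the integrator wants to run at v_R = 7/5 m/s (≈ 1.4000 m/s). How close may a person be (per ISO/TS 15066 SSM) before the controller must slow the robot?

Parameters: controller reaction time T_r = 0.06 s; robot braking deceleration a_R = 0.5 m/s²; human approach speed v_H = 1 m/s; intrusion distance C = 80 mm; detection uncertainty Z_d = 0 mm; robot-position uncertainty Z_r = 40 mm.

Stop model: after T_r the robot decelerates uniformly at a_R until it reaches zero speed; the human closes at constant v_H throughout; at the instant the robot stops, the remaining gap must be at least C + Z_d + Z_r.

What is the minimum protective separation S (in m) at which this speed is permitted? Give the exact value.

T_s = v_R/a_R = (7/5)/(1/2) = 2.8000 s
robot covers v_R·T_r = 1.4000·0.0600 = 0.0840 m before braking
robot covers 1.4000·2.8000 − ½·0.5000·2.8000² = 1.9600 m while stopping
human closes 1.0000·2.8600 = 2.8600 m
margins: 0.0800+0.0000+0.0400 = 0.1200 m
S_min ≈ 0.0840+1.9600+2.8600+0.1200  ⇒  S_min = 628/125 m

S_min = 628/125 m = 5.0240 m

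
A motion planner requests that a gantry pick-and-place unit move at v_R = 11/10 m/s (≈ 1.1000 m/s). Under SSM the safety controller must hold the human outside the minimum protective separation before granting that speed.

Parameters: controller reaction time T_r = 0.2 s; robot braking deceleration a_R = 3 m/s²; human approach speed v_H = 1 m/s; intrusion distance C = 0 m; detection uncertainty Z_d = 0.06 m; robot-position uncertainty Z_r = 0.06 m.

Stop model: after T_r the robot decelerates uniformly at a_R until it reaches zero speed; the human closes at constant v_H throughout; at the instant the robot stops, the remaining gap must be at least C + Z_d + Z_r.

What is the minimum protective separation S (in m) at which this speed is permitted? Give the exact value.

S_min = 133/120 m = 1.1083 m

T_s = v_R/a_R = (11/10)/3 = 0.3667 s
robot in T_r: 1.1000·0.2000 = 0.2200 m
robot covers 1.1000·0.3667 − ½·3.0000·0.3667² = 0.2017 m while stopping
human over T_r+T_s: 1.0000·(0.2000+0.3667) = 0.5667 m
margins: 0.0000+0.0600+0.0600 = 0.1200 m
S_min ≈ 0.2200+0.2017+0.5667+0.1200  ⇒  S_min = 133/120 m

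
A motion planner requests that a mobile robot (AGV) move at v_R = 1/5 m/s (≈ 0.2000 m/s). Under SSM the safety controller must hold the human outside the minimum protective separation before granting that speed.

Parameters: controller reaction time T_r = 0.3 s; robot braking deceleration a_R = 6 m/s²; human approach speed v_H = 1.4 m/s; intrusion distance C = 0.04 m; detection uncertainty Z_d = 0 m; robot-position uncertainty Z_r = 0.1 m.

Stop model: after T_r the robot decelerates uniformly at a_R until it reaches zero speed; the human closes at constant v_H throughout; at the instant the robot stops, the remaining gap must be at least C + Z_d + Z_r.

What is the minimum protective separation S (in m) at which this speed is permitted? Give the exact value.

braking lasts T_s = (1/5)/6 = 0.0333 s
robot covers v_R·T_r = 0.2000·0.3000 = 0.0600 m before braking
braking distance = 0.2000²/(2·6.0000) = 0.0033 m
human over T_r+T_s: 1.4000·(0.3000+0.0333) = 0.4667 m
C+Z_d+Z_r = 0.0400+0.0000+0.1000 = 0.1400 m
S_min ≈ 0.0600+0.0033+0.4667+0.1400  ⇒  S_min = 67/100 m

S_min = 67/100 m = 0.6700 m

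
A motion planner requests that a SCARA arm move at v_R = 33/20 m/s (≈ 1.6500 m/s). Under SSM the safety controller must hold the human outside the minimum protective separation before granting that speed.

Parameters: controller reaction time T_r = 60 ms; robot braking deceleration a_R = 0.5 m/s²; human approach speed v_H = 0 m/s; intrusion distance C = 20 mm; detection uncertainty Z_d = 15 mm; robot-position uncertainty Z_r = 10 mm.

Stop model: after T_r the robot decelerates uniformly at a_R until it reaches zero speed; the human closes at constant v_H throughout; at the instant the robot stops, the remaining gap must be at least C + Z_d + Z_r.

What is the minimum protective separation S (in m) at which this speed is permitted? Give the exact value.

S_min = 5733/2000 m = 2.8665 m

braking lasts T_s = (33/20)/(1/2) = 3.3000 s
robot covers v_R·T_r = 1.6500·0.0600 = 0.0990 m before braking
robot covers 1.6500·3.3000 − ½·0.5000·3.3000² = 2.7225 m while stopping
person approaches 0.0000·(0.0600+3.3000) = 0.0000 m
margins: 0.0200+0.0150+0.0100 = 0.0450 m
S_min ≈ 0.0990+2.7225+0.0000+0.0450  ⇒  S_min = 5733/2000 m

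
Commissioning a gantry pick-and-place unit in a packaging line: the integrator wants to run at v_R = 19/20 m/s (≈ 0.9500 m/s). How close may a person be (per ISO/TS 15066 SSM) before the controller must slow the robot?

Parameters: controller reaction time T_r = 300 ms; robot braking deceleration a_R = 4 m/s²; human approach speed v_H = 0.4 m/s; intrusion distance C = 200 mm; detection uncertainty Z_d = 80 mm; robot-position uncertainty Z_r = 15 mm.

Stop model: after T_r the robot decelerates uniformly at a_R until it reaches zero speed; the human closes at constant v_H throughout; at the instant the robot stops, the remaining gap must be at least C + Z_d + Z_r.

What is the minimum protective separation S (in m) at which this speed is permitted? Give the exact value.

S_min = 581/640 m = 0.9078 m

stop time T_s = (19/20)/4 = 0.2375 s
robot in T_r: 0.9500·0.3000 = 0.2850 m
robot covers 0.9500·0.2375 − ½·4.0000·0.2375² = 0.1128 m while stopping
human over T_r+T_s: 0.4000·(0.3000+0.2375) = 0.2150 m
residual clearance needed = 0.2000+0.0800+0.0150 = 0.2950 m
S_min ≈ 0.2850+0.1128+0.2150+0.2950  ⇒  S_min = 581/640 m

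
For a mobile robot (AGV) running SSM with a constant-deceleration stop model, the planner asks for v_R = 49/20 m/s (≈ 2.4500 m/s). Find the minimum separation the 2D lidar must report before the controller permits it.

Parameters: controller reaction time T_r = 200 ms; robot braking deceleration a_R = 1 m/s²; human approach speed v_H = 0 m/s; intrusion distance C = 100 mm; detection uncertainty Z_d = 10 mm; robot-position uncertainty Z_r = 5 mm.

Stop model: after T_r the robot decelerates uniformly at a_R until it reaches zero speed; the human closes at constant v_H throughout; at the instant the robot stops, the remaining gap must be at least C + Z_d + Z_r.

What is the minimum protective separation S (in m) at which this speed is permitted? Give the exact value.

S_min = 577/160 m = 3.6063 m

stop time T_s = (49/20)/1 = 2.4500 s
robot in T_r: 2.4500·0.2000 = 0.4900 m
braking distance = 2.4500²/(2·1.0000) = 3.0013 m
human closes 0.0000·2.6500 = 0.0000 m
margins: 0.1000+0.0100+0.0050 = 0.1150 m
S_min ≈ 0.4900+3.0013+0.0000+0.1150  ⇒  S_min = 577/160 m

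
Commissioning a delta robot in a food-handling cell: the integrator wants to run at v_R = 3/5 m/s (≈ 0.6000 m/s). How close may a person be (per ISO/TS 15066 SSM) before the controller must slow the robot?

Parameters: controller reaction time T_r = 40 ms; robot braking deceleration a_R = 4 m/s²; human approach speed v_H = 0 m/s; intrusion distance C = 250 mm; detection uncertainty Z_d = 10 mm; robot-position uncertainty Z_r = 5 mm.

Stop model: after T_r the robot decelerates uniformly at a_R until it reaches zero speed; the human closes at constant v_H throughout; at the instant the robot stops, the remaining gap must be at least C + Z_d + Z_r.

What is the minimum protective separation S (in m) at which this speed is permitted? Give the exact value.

S_min = 167/500 m = 0.3340 m

stop time T_s = (3/5)/4 = 0.1500 s
reaction-phase robot travel = 0.6000·0.0400 = 0.0240 m
robot under decel: 0.6000²/(2·4.0000) = 0.0450 m
person approaches 0.0000·(0.0400+0.1500) = 0.0000 m
C+Z_d+Z_r = 0.2500+0.0100+0.0050 = 0.2650 m
S_min ≈ 0.0240+0.0450+0.0000+0.2650  ⇒  S_min = 167/500 m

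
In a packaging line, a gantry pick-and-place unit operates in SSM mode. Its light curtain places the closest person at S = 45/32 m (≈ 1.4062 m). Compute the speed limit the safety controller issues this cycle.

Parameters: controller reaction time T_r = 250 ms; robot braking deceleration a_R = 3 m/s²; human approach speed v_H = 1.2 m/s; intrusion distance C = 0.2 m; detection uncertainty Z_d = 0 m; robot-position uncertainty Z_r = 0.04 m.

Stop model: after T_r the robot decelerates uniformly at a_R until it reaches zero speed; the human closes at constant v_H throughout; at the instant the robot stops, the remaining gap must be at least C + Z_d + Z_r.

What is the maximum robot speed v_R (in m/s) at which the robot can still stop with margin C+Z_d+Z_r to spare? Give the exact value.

v_R_max = 21/20 m/s = 1.0500 m/s

at the boundary: (1/6)·v² + (13/20)·v + (-693/800) = 0
  disc = (13/20)² − 4·(1/6)·(-693/800) = 1 ; √disc = 1
  v_R = (−(13/20) + 1) / (2·(1/6)) = 21/20 m/s
check:
T_s = v_R/a_R = (21/20)/3 = 0.3500 s
reaction-phase robot travel = 1.0500·0.2500 = 0.2625 m
braking distance = 1.0500²/(2·3.0000) = 0.1837 m
human over T_r+T_s: 1.2000·(0.2500+0.3500) = 0.7200 m
residual clearance needed = 0.2000+0.0000+0.0400 = 0.2400 m
sum ≈ 0.2625+0.1837+0.7200+0.2400 ≈ 1.4062 m = S ✓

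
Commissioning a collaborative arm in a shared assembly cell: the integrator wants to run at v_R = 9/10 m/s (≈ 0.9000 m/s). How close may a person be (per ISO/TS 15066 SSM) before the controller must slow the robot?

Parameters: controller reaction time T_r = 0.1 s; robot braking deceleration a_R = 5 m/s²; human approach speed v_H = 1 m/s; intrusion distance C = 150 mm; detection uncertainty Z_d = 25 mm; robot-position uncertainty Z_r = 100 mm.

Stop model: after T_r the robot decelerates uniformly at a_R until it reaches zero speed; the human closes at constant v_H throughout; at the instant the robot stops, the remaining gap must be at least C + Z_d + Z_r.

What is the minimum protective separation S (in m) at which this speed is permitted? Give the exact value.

S_min = 363/500 m = 0.7260 m

T_s = v_R/a_R = (9/10)/5 = 0.1800 s
robot in T_r: 0.9000·0.1000 = 0.0900 m
robot covers 0.9000·0.1800 − ½·5.0000·0.1800² = 0.0810 m while stopping
human over T_r+T_s: 1.0000·(0.1000+0.1800) = 0.2800 m
margins: 0.1500+0.0250+0.1000 = 0.2750 m
S_min ≈ 0.0900+0.0810+0.2800+0.2750  ⇒  S_min = 363/500 m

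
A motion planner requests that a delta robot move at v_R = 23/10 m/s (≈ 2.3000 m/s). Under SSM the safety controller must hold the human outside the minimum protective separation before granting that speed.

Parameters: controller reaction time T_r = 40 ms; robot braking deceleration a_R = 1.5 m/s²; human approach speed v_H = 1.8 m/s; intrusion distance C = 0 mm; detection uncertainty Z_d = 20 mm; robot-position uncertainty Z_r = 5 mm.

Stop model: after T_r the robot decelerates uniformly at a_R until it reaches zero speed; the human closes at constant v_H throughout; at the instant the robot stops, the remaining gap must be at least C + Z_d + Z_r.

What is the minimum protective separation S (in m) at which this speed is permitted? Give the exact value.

S_min = 14137/3000 m = 4.7123 m

braking lasts T_s = (23/10)/(3/2) = 1.5333 s
reaction-phase robot travel = 2.3000·0.0400 = 0.0920 m
robot covers 2.3000·1.5333 − ½·1.5000·1.5333² = 1.7633 m while stopping
person approaches 1.8000·(0.0400+1.5333) = 2.8320 m
residual clearance needed = 0.0000+0.0200+0.0050 = 0.0250 m
S_min ≈ 0.0920+1.7633+2.8320+0.0250  ⇒  S_min = 14137/3000 m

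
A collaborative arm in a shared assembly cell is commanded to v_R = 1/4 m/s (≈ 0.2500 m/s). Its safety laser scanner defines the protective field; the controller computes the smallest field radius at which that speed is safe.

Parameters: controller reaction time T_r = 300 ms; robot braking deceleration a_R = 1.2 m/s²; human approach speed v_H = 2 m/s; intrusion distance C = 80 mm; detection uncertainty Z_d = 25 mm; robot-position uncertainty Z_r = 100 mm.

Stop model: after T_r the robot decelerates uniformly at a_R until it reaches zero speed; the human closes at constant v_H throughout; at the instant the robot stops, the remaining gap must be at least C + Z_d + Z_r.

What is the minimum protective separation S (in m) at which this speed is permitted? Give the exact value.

S_min = 6349/4800 m = 1.3227 m

T_s = v_R/a_R = (1/4)/(6/5) = 0.2083 s
robot in T_r: 0.2500·0.3000 = 0.0750 m
braking distance = 0.2500²/(2·1.2000) = 0.0260 m
human over T_r+T_s: 2.0000·(0.3000+0.2083) = 1.0167 m
residual clearance needed = 0.0800+0.0250+0.1000 = 0.2050 m
S_min ≈ 0.0750+0.0260+1.0167+0.2050  ⇒  S_min = 6349/4800 m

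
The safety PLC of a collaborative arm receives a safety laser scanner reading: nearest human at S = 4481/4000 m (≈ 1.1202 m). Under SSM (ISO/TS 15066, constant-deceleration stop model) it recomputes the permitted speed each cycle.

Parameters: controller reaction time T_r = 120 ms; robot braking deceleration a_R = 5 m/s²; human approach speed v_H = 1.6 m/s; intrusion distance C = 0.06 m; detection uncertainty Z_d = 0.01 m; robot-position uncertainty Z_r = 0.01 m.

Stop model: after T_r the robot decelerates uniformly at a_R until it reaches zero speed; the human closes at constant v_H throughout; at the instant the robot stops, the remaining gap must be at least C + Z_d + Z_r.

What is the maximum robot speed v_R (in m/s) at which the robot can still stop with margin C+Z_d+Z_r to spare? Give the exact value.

v_R_max = 29/20 m/s = 1.4500 m/s

at the boundary: (1/10)·v² + (11/25)·v + (-3393/4000) = 0
  disc = (11/25)² − 4·(1/10)·(-3393/4000) = 5329/10000 ; √disc = 73/100
  v_R = (−(11/25) + 73/100) / (2·(1/10)) = 29/20 m/s
check:
braking lasts T_s = (29/20)/5 = 0.2900 s
robot in T_r: 1.4500·0.1200 = 0.1740 m
braking distance = 1.4500²/(2·5.0000) = 0.2102 m
human closes 1.6000·0.4100 = 0.6560 m
margins: 0.0600+0.0100+0.0100 = 0.0800 m
sum ≈ 0.1740+0.2102+0.6560+0.0800 ≈ 1.1202 m = S ✓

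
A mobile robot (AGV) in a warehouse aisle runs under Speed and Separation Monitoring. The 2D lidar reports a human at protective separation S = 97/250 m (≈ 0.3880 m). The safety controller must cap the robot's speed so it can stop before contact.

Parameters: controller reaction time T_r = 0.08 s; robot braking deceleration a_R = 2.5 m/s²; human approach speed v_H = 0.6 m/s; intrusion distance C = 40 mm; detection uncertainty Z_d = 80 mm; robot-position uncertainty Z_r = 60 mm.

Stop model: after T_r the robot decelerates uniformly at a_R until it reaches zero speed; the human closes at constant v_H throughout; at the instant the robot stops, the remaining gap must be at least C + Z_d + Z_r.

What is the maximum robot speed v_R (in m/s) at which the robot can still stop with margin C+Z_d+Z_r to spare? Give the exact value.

v_R_max = 2/5 m/s = 0.4000 m/s

at the boundary: (1/5)·v² + (8/25)·v + (-4/25) = 0
  disc = (8/25)² − 4·(1/5)·(-4/25) = 144/625 ; √disc = 12/25
  v_R = (−(8/25) + 12/25) / (2·(1/5)) = 2/5 m/s
check:
T_s = v_R/a_R = (2/5)/(5/2) = 0.1600 s
robot covers v_R·T_r = 0.4000·0.0800 = 0.0320 m before braking
robot covers 0.4000·0.1600 − ½·2.5000·0.1600² = 0.0320 m while stopping
human over T_r+T_s: 0.6000·(0.0800+0.1600) = 0.1440 m
C+Z_d+Z_r = 0.0400+0.0800+0.0600 = 0.1800 m
sum ≈ 0.0320+0.0320+0.1440+0.1800 ≈ 0.3880 m = S ✓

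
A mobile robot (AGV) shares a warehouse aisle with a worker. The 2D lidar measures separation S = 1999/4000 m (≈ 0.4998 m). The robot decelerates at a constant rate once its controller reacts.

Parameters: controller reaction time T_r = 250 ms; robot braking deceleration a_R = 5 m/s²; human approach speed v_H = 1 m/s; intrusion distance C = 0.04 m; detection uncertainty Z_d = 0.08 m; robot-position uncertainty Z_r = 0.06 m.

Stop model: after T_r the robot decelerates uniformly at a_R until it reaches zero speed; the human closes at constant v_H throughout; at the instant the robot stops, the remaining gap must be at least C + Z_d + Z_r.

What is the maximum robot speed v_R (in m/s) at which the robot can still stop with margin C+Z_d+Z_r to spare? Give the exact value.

quadratic (1/10)·v² + (9/20)·v + (-279/4000) = 0
  disc = (9/20)² − 4·(1/10)·(-279/4000) = 144/625 ; √disc = 12/25
  v_R = (−(9/20) + 12/25) / (2·(1/10)) = 3/20 m/s
check:
stop time T_s = (3/20)/5 = 0.0300 s
reaction-phase robot travel = 0.1500·0.2500 = 0.0375 m
robot covers 0.1500·0.0300 − ½·5.0000·0.0300² = 0.0022 m while stopping
human closes 1.0000·0.2800 = 0.2800 m
C+Z_d+Z_r = 0.0400+0.0800+0.0600 = 0.1800 m
sum ≈ 0.0375+0.0022+0.2800+0.1800 ≈ 0.4998 m = S ✓

v_R_max = 3/20 m/s = 0.1500 m/s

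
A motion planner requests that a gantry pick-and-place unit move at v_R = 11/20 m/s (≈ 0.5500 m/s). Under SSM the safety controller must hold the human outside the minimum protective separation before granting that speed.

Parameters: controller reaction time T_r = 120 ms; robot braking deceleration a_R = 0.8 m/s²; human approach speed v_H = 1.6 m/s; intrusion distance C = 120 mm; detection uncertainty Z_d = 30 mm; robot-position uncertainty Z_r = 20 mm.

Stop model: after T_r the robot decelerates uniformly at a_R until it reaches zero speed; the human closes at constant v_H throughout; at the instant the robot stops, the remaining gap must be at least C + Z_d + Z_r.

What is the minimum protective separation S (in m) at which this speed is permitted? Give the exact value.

S_min = 27473/16000 m = 1.7171 m

stop time T_s = (11/20)/(4/5) = 0.6875 s
robot in T_r: 0.5500·0.1200 = 0.0660 m
robot under decel: 0.5500²/(2·0.8000) = 0.1891 m
human closes 1.6000·0.8075 = 1.2920 m
residual clearance needed = 0.1200+0.0300+0.0200 = 0.1700 m
S_min ≈ 0.0660+0.1891+1.2920+0.1700  ⇒  S_min = 27473/16000 m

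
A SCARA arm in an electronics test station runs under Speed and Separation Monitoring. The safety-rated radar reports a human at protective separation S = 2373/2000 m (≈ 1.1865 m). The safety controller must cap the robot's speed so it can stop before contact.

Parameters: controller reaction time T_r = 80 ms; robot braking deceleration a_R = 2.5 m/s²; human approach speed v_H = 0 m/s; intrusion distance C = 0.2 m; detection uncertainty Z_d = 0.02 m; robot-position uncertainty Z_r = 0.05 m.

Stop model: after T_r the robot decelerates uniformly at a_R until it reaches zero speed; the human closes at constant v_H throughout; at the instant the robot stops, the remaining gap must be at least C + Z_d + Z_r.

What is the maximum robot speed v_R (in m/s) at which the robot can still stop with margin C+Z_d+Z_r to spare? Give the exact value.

quadratic (1/5)·v² + (2/25)·v + (-1833/2000) = 0
  disc = (2/25)² − 4·(1/5)·(-1833/2000) = 1849/2500 ; √disc = 43/50
  v_R = (−(2/25) + 43/50) / (2·(1/5)) = 39/20 m/s
check:
braking lasts T_s = (39/20)/(5/2) = 0.7800 s
robot in T_r: 1.9500·0.0800 = 0.1560 m
robot covers 1.9500·0.7800 − ½·2.5000·0.7800² = 0.7605 m while stopping
human closes 0.0000·0.8600 = 0.0000 m
residual clearance needed = 0.2000+0.0200+0.0500 = 0.2700 m
sum ≈ 0.1560+0.7605+0.0000+0.2700 ≈ 1.1865 m = S ✓

v_R_max = 39/20 m/s = 1.9500 m/s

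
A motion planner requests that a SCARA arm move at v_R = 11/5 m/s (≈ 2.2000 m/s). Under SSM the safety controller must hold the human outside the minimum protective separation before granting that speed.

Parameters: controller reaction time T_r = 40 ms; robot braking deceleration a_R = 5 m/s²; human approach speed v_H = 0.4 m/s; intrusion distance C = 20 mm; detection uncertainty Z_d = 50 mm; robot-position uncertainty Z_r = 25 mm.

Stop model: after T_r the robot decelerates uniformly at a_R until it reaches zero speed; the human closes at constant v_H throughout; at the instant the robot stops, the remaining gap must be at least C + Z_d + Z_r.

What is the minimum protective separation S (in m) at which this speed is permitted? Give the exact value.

S_min = 859/1000 m = 0.8590 m

stop time T_s = (11/5)/5 = 0.4400 s
robot in T_r: 2.2000·0.0400 = 0.0880 m
robot under decel: 2.2000²/(2·5.0000) = 0.4840 m
person approaches 0.4000·(0.0400+0.4400) = 0.1920 m
margins: 0.0200+0.0500+0.0250 = 0.0950 m
S_min ≈ 0.0880+0.4840+0.1920+0.0950  ⇒  S_min = 859/1000 m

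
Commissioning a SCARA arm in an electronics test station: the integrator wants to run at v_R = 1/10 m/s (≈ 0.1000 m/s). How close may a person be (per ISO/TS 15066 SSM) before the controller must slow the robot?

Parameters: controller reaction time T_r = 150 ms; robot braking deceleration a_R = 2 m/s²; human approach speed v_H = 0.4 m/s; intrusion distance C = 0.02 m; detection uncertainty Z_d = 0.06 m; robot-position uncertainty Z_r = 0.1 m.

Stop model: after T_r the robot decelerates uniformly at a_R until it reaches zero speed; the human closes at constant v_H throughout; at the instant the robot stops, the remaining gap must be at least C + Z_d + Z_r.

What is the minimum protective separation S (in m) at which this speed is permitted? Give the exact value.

S_min = 111/400 m = 0.2775 m

stop time T_s = (1/10)/2 = 0.0500 s
robot in T_r: 0.1000·0.1500 = 0.0150 m
robot covers 0.1000·0.0500 − ½·2.0000·0.0500² = 0.0025 m while stopping
human over T_r+T_s: 0.4000·(0.1500+0.0500) = 0.0800 m
C+Z_d+Z_r = 0.0200+0.0600+0.1000 = 0.1800 m
S_min ≈ 0.0150+0.0025+0.0800+0.1800  ⇒  S_min = 111/400 m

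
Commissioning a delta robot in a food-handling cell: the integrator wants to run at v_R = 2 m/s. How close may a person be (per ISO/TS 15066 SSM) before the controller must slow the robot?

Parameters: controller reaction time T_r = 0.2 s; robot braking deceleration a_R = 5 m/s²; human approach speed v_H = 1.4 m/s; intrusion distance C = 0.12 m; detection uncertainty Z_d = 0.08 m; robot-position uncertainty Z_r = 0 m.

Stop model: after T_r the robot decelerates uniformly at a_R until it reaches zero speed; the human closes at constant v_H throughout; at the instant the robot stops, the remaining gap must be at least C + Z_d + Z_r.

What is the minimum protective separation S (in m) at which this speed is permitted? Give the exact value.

S_min = 46/25 m = 1.8400 m

T_s = v_R/a_R = 2/5 = 0.4000 s
reaction-phase robot travel = 2.0000·0.2000 = 0.4000 m
braking distance = 2.0000²/(2·5.0000) = 0.4000 m
human closes 1.4000·0.6000 = 0.8400 m
margins: 0.1200+0.0800+0.0000 = 0.2000 m
S_min ≈ 0.4000+0.4000+0.8400+0.2000  ⇒  S_min = 46/25 m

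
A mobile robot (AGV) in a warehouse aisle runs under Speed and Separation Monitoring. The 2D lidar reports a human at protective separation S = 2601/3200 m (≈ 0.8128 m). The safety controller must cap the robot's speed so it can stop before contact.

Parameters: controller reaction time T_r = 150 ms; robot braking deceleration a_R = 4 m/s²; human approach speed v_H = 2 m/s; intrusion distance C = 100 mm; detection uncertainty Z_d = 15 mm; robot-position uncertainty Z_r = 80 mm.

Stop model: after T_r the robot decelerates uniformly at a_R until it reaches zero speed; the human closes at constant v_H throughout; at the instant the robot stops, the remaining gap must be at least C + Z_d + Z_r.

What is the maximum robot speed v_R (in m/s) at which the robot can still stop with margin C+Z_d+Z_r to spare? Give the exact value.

quadratic (1/8)·v² + (13/20)·v + (-1017/3200) = 0
  disc = (13/20)² − 4·(1/8)·(-1017/3200) = 3721/6400 ; √disc = 61/80
  v_R = (−(13/20) + 61/80) / (2·(1/8)) = 9/20 m/s
check:
braking lasts T_s = (9/20)/4 = 0.1125 s
robot covers v_R·T_r = 0.4500·0.1500 = 0.0675 m before braking
robot under decel: 0.4500²/(2·4.0000) = 0.0253 m
human closes 2.0000·0.2625 = 0.5250 m
margins: 0.1000+0.0150+0.0800 = 0.1950 m
sum ≈ 0.0675+0.0253+0.5250+0.1950 ≈ 0.8128 m = S ✓

v_R_max = 9/20 m/s = 0.4500 m/s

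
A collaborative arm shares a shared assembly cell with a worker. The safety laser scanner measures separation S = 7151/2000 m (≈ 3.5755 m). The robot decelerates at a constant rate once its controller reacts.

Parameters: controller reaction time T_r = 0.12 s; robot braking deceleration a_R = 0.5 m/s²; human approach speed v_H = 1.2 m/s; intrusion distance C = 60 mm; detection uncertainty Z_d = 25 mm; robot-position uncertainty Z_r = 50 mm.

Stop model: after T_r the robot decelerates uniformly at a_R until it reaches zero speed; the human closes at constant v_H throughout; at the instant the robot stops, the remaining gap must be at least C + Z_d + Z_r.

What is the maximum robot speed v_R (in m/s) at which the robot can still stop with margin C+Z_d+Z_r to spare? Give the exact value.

at the boundary: (1)·v² + (63/25)·v + (-6593/2000) = 0
  disc = (63/25)² − 4·(1)·(-6593/2000) = 48841/2500 ; √disc = 221/50
  v_R = (−(63/25) + 221/50) / (2·(1)) = 19/20 m/s
check:
braking lasts T_s = (19/20)/(1/2) = 1.9000 s
reaction-phase robot travel = 0.9500·0.1200 = 0.1140 m
robot covers 0.9500·1.9000 − ½·0.5000·1.9000² = 0.9025 m while stopping
person approaches 1.2000·(0.1200+1.9000) = 2.4240 m
residual clearance needed = 0.0600+0.0250+0.0500 = 0.1350 m
sum ≈ 0.1140+0.9025+2.4240+0.1350 ≈ 3.5755 m = S ✓

v_R_max = 19/20 m/s = 0.9500 m/s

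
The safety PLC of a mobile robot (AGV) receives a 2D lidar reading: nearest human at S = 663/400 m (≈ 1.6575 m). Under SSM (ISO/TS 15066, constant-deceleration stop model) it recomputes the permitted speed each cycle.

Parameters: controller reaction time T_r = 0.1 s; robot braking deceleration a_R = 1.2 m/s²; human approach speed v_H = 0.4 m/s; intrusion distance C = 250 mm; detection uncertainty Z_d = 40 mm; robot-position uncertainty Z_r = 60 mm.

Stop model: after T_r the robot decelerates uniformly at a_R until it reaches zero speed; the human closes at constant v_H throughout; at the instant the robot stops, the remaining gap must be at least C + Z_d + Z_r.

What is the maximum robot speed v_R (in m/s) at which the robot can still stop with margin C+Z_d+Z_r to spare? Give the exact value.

quadratic (5/12)·v² + (13/30)·v + (-507/400) = 0
  disc = (13/30)² − 4·(5/12)·(-507/400) = 8281/3600 ; √disc = 91/60
  v_R = (−(13/30) + 91/60) / (2·(5/12)) = 13/10 m/s
check:
T_s = v_R/a_R = (13/10)/(6/5) = 1.0833 s
robot in T_r: 1.3000·0.1000 = 0.1300 m
braking distance = 1.3000²/(2·1.2000) = 0.7042 m
human closes 0.4000·1.1833 = 0.4733 m
C+Z_d+Z_r = 0.2500+0.0400+0.0600 = 0.3500 m
sum ≈ 0.1300+0.7042+0.4733+0.3500 ≈ 1.6575 m = S ✓

v_R_max = 13/10 m/s = 1.3000 m/s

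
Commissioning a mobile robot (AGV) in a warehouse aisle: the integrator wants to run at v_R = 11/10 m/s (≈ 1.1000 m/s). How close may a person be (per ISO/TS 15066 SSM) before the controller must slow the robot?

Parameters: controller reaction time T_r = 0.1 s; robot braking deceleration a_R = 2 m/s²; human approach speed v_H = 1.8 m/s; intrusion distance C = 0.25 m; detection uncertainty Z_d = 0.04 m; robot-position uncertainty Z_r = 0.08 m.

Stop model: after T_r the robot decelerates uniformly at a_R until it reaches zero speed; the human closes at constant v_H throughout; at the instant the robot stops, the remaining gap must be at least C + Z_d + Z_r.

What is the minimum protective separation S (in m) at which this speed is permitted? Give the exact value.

S_min = 781/400 m = 1.9525 m

stop time T_s = (11/10)/2 = 0.5500 s
robot in T_r: 1.1000·0.1000 = 0.1100 m
robot covers 1.1000·0.5500 − ½·2.0000·0.5500² = 0.3025 m while stopping
human over T_r+T_s: 1.8000·(0.1000+0.5500) = 1.1700 m
C+Z_d+Z_r = 0.2500+0.0400+0.0800 = 0.3700 m
S_min ≈ 0.1100+0.3025+1.1700+0.3700  ⇒  S_min = 781/400 m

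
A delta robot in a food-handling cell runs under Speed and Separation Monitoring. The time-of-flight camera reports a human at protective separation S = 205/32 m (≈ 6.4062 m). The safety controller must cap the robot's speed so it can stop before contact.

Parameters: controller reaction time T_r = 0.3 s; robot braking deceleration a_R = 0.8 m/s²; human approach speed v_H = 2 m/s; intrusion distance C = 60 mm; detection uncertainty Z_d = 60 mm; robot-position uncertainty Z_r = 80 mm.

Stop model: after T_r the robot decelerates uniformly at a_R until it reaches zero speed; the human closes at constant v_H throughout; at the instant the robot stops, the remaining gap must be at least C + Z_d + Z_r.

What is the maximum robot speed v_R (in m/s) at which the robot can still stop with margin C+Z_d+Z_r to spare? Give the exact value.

v_R_max = 3/2 m/s = 1.5000 m/s

at the boundary: (5/8)·v² + (14/5)·v + (-897/160) = 0
  disc = (14/5)² − 4·(5/8)·(-897/160) = 34969/1600 ; √disc = 187/40
  v_R = (−(14/5) + 187/40) / (2·(5/8)) = 3/2 m/s
check:
braking lasts T_s = (3/2)/(4/5) = 1.8750 s
robot covers v_R·T_r = 1.5000·0.3000 = 0.4500 m before braking
robot under decel: 1.5000²/(2·0.8000) = 1.4062 m
person approaches 2.0000·(0.3000+1.8750) = 4.3500 m
residual clearance needed = 0.0600+0.0600+0.0800 = 0.2000 m
sum ≈ 0.4500+1.4062+4.3500+0.2000 ≈ 6.4062 m = S ✓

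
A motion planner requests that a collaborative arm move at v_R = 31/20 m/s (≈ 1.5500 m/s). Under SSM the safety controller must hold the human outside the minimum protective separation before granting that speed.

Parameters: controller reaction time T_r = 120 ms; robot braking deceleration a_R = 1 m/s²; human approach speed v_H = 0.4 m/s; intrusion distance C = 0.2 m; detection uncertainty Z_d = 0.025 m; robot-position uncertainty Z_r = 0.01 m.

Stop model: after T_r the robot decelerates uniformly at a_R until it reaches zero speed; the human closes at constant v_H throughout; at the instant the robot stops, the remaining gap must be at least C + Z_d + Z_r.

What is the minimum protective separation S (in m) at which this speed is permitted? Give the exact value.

braking lasts T_s = (31/20)/1 = 1.5500 s
robot covers v_R·T_r = 1.5500·0.1200 = 0.1860 m before braking
braking distance = 1.5500²/(2·1.0000) = 1.2012 m
person approaches 0.4000·(0.1200+1.5500) = 0.6680 m
margins: 0.2000+0.0250+0.0100 = 0.2350 m
S_min ≈ 0.1860+1.2012+0.6680+0.2350  ⇒  S_min = 9161/4000 m

S_min = 9161/4000 m = 2.2902 m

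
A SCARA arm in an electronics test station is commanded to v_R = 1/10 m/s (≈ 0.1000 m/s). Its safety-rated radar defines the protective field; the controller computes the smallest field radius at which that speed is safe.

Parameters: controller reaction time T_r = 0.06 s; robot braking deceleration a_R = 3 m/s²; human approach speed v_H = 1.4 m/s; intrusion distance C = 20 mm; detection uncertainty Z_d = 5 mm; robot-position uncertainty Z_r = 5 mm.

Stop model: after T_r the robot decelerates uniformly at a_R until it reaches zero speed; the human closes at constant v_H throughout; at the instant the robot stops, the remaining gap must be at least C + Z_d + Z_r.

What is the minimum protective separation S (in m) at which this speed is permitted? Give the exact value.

T_s = v_R/a_R = (1/10)/3 = 0.0333 s
reaction-phase robot travel = 0.1000·0.0600 = 0.0060 m
robot under decel: 0.1000²/(2·3.0000) = 0.0017 m
human over T_r+T_s: 1.4000·(0.0600+0.0333) = 0.1307 m
residual clearance needed = 0.0200+0.0050+0.0050 = 0.0300 m
S_min ≈ 0.0060+0.0017+0.1307+0.0300  ⇒  S_min = 101/600 m

S_min = 101/600 m = 0.1683 m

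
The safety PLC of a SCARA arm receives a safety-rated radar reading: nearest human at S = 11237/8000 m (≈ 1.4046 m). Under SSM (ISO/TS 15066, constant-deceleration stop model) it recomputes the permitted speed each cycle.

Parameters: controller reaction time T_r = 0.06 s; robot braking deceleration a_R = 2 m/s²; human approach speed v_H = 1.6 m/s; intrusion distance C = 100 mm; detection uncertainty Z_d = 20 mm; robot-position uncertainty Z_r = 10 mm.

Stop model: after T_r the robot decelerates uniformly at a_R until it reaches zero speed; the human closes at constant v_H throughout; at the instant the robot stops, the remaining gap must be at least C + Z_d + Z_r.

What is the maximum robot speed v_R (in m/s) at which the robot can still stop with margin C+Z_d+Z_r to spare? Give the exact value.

collect terms ⇒ (1/4)·v_R² + (43/50)·v_R + (-9429/8000) = 0
  disc = (43/50)² − 4·(1/4)·(-9429/8000) = 76729/40000 ; √disc = 277/200
  v_R = (−(43/50) + 277/200) / (2·(1/4)) = 21/20 m/s
check:
T_s = v_R/a_R = (21/20)/2 = 0.5250 s
robot in T_r: 1.0500·0.0600 = 0.0630 m
robot under decel: 1.0500²/(2·2.0000) = 0.2756 m
human closes 1.6000·0.5850 = 0.9360 m
margins: 0.1000+0.0200+0.0100 = 0.1300 m
sum ≈ 0.0630+0.2756+0.9360+0.1300 ≈ 1.4046 m = S ✓

v_R_max = 21/20 m/s = 1.0500 m/s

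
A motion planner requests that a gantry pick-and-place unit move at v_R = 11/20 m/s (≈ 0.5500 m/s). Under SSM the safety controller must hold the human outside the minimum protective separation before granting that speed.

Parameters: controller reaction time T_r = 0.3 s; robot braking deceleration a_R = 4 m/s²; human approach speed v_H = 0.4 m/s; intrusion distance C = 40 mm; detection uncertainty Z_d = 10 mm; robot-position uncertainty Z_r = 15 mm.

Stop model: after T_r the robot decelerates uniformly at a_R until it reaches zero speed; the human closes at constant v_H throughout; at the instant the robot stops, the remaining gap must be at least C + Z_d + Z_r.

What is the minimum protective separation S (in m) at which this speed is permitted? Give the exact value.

S_min = 1417/3200 m = 0.4428 m

T_s = v_R/a_R = (11/20)/4 = 0.1375 s
robot in T_r: 0.5500·0.3000 = 0.1650 m
robot under decel: 0.5500²/(2·4.0000) = 0.0378 m
human over T_r+T_s: 0.4000·(0.3000+0.1375) = 0.1750 m
residual clearance needed = 0.0400+0.0100+0.0150 = 0.0650 m
S_min ≈ 0.1650+0.0378+0.1750+0.0650  ⇒  S_min = 1417/3200 m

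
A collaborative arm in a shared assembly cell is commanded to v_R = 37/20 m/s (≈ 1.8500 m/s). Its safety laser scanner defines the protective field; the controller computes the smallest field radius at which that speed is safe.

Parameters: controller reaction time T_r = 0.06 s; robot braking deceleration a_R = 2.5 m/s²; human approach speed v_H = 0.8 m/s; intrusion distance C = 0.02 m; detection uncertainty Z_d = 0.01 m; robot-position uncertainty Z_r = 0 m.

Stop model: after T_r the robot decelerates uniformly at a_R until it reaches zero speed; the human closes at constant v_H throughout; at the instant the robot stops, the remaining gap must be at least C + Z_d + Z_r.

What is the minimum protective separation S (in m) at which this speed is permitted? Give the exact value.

S_min = 2931/2000 m = 1.4655 m

braking lasts T_s = (37/20)/(5/2) = 0.7400 s
robot covers v_R·T_r = 1.8500·0.0600 = 0.1110 m before braking
braking distance = 1.8500²/(2·2.5000) = 0.6845 m
human over T_r+T_s: 0.8000·(0.0600+0.7400) = 0.6400 m
C+Z_d+Z_r = 0.0200+0.0100+0.0000 = 0.0300 m
S_min ≈ 0.1110+0.6845+0.6400+0.0300  ⇒  S_min = 2931/2000 m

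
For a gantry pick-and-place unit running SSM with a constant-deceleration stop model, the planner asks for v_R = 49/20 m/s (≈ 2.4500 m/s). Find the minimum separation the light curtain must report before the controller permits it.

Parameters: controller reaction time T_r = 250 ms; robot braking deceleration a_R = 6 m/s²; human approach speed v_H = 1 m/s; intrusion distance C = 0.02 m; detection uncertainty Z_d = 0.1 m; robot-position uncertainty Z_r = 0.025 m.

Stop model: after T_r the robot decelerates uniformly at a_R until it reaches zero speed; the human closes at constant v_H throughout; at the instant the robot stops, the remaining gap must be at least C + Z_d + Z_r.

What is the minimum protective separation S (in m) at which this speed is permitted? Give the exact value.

T_s = v_R/a_R = (49/20)/6 = 0.4083 s
robot in T_r: 2.4500·0.2500 = 0.6125 m
robot covers 2.4500·0.4083 − ½·6.0000·0.4083² = 0.5002 m while stopping
person approaches 1.0000·(0.2500+0.4083) = 0.6583 m
residual clearance needed = 0.0200+0.1000+0.0250 = 0.1450 m
S_min ≈ 0.6125+0.5002+0.6583+0.1450  ⇒  S_min = 9197/4800 m

S_min = 9197/4800 m = 1.9160 m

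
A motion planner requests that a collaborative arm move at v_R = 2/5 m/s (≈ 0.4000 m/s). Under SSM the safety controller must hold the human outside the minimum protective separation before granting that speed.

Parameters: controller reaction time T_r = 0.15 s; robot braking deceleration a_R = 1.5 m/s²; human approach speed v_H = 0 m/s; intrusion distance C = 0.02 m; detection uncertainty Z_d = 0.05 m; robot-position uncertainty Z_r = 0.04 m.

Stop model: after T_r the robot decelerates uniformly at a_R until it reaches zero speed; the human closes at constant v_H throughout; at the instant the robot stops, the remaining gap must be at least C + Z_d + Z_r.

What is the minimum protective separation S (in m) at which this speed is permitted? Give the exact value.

braking lasts T_s = (2/5)/(3/2) = 0.2667 s
robot covers v_R·T_r = 0.4000·0.1500 = 0.0600 m before braking
braking distance = 0.4000²/(2·1.5000) = 0.0533 m
human closes 0.0000·0.4167 = 0.0000 m
C+Z_d+Z_r = 0.0200+0.0500+0.0400 = 0.1100 m
S_min ≈ 0.0600+0.0533+0.0000+0.1100  ⇒  S_min = 67/300 m

S_min = 67/300 m = 0.2233 m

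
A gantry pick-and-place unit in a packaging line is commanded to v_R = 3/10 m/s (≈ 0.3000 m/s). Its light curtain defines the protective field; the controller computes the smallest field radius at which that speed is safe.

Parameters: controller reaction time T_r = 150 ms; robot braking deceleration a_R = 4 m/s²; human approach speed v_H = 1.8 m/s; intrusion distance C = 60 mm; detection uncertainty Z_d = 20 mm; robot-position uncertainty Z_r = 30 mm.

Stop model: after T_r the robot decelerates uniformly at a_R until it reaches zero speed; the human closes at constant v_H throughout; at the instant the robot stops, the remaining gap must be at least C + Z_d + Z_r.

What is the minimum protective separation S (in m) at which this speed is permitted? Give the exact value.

S_min = 457/800 m = 0.5713 m

T_s = v_R/a_R = (3/10)/4 = 0.0750 s
robot covers v_R·T_r = 0.3000·0.1500 = 0.0450 m before braking
robot under decel: 0.3000²/(2·4.0000) = 0.0112 m
person approaches 1.8000·(0.1500+0.0750) = 0.4050 m
residual clearance needed = 0.0600+0.0200+0.0300 = 0.1100 m
S_min ≈ 0.0450+0.0112+0.4050+0.1100  ⇒  S_min = 457/800 m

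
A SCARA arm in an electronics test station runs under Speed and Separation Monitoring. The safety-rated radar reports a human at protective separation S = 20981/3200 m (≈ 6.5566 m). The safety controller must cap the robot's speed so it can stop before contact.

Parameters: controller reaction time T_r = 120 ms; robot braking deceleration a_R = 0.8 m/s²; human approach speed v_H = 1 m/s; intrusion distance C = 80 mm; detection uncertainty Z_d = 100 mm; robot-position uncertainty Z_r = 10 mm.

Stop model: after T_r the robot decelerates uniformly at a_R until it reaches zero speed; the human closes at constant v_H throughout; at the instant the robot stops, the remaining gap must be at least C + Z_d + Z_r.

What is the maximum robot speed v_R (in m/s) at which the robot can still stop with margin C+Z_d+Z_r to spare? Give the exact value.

v_R_max = 9/4 m/s = 2.2500 m/s

at the boundary: (5/8)·v² + (137/100)·v + (-19989/3200) = 0
  disc = (137/100)² − 4·(5/8)·(-19989/3200) = 2798929/160000 ; √disc = 1673/400
  v_R = (−(137/100) + 1673/400) / (2·(5/8)) = 9/4 m/s
check:
braking lasts T_s = (9/4)/(4/5) = 2.8125 s
robot in T_r: 2.2500·0.1200 = 0.2700 m
braking distance = 2.2500²/(2·0.8000) = 3.1641 m
human over T_r+T_s: 1.0000·(0.1200+2.8125) = 2.9325 m
C+Z_d+Z_r = 0.0800+0.1000+0.0100 = 0.1900 m
sum ≈ 0.2700+3.1641+2.9325+0.1900 ≈ 6.5566 m = S ✓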